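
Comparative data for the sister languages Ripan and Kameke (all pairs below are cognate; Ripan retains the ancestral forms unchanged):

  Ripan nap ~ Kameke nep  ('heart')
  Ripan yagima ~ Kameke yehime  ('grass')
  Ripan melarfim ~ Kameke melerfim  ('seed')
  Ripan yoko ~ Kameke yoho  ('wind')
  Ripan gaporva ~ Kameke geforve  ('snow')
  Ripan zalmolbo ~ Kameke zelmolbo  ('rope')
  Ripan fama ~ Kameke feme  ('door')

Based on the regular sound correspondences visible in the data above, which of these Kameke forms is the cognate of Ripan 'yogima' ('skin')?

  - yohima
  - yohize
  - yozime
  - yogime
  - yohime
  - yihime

yagima ~ yehime — Ripan g corresponds to Kameke h between vowels (before a front vowel).
yagima ~ yehime, gaporva ~ geforve — Ripan a corresponds to Kameke e word-finally.
Applying these to Ripan 'yogima':
  yogima → yohima   (g→h between vowels (before a front vowel))
  yohima → yohime   (a→e word-finally)
So the Kameke cognate is 'yohime'.

yohime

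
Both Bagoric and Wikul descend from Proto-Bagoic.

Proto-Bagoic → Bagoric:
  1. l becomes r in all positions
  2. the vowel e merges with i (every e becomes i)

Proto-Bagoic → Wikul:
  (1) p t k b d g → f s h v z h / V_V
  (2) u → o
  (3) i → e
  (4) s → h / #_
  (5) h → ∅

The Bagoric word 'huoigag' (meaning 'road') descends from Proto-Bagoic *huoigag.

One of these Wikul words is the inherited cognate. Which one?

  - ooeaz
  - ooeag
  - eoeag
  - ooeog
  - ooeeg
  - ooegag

ooeag

Wikul: start from *huoigag.
  rule 1 (intervocalic lenition): huoigag → huoihag
  rule 2 (vowel merger): huoihag → hooihag
  rule 3 (vowel merger): hooihag → hooehag
  rule 4: no change — hooehag
  rule 5 (h-loss): hooehag → ooeag
  ⇒ Wikul ooeag
Only 'ooeag' matches the regular Wikul development of *huoigag.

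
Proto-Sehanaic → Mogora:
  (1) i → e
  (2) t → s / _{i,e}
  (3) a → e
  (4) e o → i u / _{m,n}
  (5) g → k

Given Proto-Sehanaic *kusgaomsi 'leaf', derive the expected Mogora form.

Mogora: *kusgaomsi
  kusgaomsi → kusgaomse   [vowel merger]
  kusgaomse (rule 2 does not apply)
  kusgaomse → kusgeomse   [vowel merger]
  kusgeomse → kusgeumse   [pre-nasal raising]
  kusgeumse → kuskeumse   [unconditioned shift]
  giving Mogora kuskeumse.

kuskeumse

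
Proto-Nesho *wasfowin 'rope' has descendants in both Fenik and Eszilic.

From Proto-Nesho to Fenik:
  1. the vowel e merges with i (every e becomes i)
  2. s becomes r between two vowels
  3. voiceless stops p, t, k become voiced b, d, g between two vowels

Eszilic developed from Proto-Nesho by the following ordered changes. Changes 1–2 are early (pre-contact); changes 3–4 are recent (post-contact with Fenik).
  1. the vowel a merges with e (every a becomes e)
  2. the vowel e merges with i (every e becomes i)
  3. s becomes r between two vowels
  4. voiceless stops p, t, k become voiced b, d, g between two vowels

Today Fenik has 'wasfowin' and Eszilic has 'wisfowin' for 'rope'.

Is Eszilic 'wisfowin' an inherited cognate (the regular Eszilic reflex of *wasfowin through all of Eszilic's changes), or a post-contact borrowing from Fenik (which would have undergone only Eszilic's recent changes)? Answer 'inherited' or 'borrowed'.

If inherited, *wasfowin would pass through all of Eszilic's changes:
Eszilic: *wasfowin > wesfowin > wisfowin  (by vowel merger, vowel merger)
If borrowed from Fenik 'wasfowin' after the early changes, it would undergo only the recent ones:
  rule 3 (rhotacism): no change (wasfowin)
  rule 4 (intervocalic voicing): no change (wasfowin)
  ⇒ as a loan: wasfowin
Eszilic 'wisfowin' matches the inherited outcome exactly, so it is an inherited cognate, not a loan.

inherited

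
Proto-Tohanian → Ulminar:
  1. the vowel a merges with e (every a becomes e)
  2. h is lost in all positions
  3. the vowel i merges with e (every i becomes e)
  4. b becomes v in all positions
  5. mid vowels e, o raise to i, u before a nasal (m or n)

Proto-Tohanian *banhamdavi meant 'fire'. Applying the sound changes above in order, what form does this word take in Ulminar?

vinimdeve

Ulminar: *banhamdavi > benhemdevi > benemdevi > benemdeve > venemdeve > vinimdeve  (by vowel merger, h-loss, vowel merger, unconditioned shift, pre-nasal raising)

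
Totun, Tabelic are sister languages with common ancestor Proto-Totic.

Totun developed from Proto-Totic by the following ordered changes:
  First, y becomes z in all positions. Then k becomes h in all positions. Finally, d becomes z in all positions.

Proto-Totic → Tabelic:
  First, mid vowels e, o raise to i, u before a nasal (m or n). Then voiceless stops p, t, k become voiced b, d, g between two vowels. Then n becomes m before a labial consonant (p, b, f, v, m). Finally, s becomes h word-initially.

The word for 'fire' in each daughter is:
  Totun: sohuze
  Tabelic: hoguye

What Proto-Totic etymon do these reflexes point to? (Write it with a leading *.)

*sokuye

Position 1: Totun has s, Tabelic has h. Totun preserves s here (none of its changes turn any other segment into s), so the proto-segment is *s.
Position 3: Totun has h, Tabelic has g. Taking the neighbouring segments as reconstructed: Totun h could go back to *k or *h; Tabelic g could go back to *k or *g — the one source consistent with every daughter is *k.
Position 5: Totun has z, Tabelic has y. Tabelic preserves y here (none of its changes turn any other segment into y), so the proto-segment is *y.
The remaining positions agree across the daughters. Check the candidate against every language:
Totun: *sokuye
  sokuye → sokuze   [unconditioned shift]
  sokuze → sohuze   [unconditioned shift]
  sohuze (rule 3 does not apply)
  giving Totun sohuze.
Tabelic: *sokuye
  sokuye (rule 1 does not apply)
  sokuye → soguye   [intervocalic voicing]
  soguye (rule 3 does not apply)
  soguye → hoguye   [debuccalisation]
  giving Tabelic hoguye.
*sokuye is the unique common source.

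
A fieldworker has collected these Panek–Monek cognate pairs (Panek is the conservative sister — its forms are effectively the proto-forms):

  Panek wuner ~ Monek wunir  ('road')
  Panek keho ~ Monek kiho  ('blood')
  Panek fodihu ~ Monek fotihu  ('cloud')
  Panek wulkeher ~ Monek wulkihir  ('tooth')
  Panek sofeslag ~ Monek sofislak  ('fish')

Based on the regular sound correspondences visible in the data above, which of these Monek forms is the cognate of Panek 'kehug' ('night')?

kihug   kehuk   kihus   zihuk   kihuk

keho ~ kiho, wulkeher ~ wulkihir — Panek e corresponds to Monek i after a consonant, before a consonant other than r, m, n, p, b, f, v.
sofeslag ~ sofislak — Panek g corresponds to Monek k word-finally.
Applying these to Panek 'kehug':
  kehug → kihug   (e→i after a consonant, before a consonant other than r, m, n, p, b, f, v)
  kihug → kihuk   (g→k word-finally)
So the Monek cognate is 'kihuk'.

kihuk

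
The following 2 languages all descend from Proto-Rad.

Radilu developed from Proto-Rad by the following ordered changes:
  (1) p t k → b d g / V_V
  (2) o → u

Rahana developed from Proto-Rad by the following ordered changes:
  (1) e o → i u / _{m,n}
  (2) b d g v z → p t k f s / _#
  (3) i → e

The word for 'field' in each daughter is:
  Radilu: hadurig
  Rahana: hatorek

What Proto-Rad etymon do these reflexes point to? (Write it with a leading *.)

*hatorig

Position 3: Radilu has d, Rahana has t. Taking the neighbouring segments as reconstructed: Radilu d could go back to *t or *d; Rahana t can only go back to *t — the one source consistent with every daughter is *t.
Position 7: Radilu has g, Rahana has k. Taking the neighbouring segments as reconstructed: Radilu g can only go back to *g; Rahana k could go back to *k or *g — the one source consistent with every daughter is *g.
Continuing position by position gives *hatorig; check it forward:
Radilu: *hatorig > hadorig > hadurig  (by intervocalic voicing, vowel merger)
Rahana: start from *hatorig.
  rule 1: no change — hatorig
  rule 2 (final devoicing): hatorig → hatorik
  rule 3 (vowel merger): hatorik → hatorek
  ⇒ Rahana hatorek
*hatorig is the unique common source.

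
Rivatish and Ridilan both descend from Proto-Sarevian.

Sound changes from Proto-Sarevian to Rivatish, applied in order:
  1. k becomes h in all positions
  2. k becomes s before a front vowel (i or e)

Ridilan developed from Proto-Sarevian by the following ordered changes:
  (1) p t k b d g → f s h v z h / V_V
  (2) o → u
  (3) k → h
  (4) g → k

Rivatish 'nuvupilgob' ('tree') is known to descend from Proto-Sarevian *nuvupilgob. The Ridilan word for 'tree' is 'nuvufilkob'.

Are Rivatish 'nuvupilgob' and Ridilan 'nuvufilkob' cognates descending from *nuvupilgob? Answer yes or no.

no

Derive the expected Ridilan reflex of *nuvupilgob:
Ridilan: *nuvupilgob > nuvufilgob > nuvufilgub > nuvufilkub  (by intervocalic lenition, vowel merger, unconditioned shift)
The regular Ridilan reflex would be 'nuvufilkub', but the attested form is 'nuvufilkob'. The correspondence is irregular, so they are not cognates (the Ridilan form has a different source).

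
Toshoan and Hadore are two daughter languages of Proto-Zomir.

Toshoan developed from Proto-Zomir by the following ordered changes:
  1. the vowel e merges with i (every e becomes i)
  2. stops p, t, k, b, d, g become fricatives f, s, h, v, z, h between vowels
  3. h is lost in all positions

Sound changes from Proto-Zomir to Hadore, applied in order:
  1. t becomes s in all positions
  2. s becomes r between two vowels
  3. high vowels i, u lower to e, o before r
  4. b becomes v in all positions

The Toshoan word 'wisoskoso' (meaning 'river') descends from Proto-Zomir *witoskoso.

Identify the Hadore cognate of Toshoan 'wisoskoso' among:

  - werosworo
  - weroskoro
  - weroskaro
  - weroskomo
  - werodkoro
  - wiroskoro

Hadore: *witoskoso > wisoskoso > wiroskoro > weroskoro  (by unconditioned shift, rhotacism, pre-rhotic lowering)
The other candidates each miss or misapply at least one Hadore change.

weroskoro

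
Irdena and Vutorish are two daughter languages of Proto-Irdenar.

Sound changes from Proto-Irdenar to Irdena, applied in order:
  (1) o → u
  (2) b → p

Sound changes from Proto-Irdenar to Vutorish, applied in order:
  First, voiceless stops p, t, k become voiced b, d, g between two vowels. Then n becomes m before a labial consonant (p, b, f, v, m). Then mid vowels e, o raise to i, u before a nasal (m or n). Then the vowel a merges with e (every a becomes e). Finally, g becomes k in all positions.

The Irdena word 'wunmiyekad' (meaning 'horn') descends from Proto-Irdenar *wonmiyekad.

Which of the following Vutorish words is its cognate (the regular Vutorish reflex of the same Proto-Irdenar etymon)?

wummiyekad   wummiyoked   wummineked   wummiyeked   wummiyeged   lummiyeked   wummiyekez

wummiyeked

Vutorish: *wonmiyekad
  wonmiyekad → wonmiyegad   [intervocalic voicing]
  wonmiyegad → wommiyegad   [nasal place assimilation]
  wommiyegad → wummiyegad   [pre-nasal raising]
  wummiyegad → wummiyeged   [vowel merger]
  wummiyeged → wummiyeked   [unconditioned shift]
  giving Vutorish wummiyeked.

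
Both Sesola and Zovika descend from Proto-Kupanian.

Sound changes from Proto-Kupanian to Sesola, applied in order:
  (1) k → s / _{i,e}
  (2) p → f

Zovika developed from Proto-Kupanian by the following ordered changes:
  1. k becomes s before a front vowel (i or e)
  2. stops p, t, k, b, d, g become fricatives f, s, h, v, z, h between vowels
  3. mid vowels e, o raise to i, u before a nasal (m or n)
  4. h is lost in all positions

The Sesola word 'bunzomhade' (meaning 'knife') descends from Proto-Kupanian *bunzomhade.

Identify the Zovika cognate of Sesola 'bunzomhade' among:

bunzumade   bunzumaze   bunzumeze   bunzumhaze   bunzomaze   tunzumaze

Zovika: start from *bunzomhade.
  rule 1: no change — bunzomhade
  rule 2 (intervocalic lenition): bunzomhade → bunzomhaze
  rule 3 (pre-nasal raising): bunzomhaze → bunzumhaze
  rule 4 (h-loss): bunzumhaze → bunzumaze
  ⇒ Zovika bunzumaze
Only 'bunzumaze' matches the regular Zovika development of *bunzomhade.

bunzumaze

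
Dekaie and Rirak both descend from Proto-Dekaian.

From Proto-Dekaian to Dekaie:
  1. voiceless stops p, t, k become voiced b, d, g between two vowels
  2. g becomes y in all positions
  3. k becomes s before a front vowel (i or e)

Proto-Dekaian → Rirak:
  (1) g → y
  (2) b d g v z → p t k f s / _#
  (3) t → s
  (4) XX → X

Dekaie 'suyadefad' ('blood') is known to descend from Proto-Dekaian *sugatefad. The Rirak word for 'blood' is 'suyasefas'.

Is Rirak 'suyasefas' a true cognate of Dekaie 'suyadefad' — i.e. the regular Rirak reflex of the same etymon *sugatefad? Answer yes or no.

yes

Derive the expected Rirak reflex of *sugatefad:
Rirak: *sugatefad > suyatefad > suyatefat > suyasefas  (by unconditioned shift, final devoicing, unconditioned shift)
Rirak 'suyasefas' matches the regular reflex exactly, so the pair is cognate.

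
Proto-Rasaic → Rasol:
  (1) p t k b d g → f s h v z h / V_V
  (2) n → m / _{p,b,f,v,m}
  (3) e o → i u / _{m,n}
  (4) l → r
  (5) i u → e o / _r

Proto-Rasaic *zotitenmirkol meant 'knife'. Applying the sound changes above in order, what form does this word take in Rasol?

Rasol: *zotitenmirkol
  zotitenmirkol → zosisenmirkol   [intervocalic lenition]
  zosisenmirkol → zosisemmirkol   [nasal place assimilation]
  zosisemmirkol → zosisimmirkol   [pre-nasal raising]
  zosisimmirkol → zosisimmirkor   [unconditioned shift]
  zosisimmirkor → zosisimmerkor   [pre-rhotic lowering]
  giving Rasol zosisimmerkor.

zosisimmerkor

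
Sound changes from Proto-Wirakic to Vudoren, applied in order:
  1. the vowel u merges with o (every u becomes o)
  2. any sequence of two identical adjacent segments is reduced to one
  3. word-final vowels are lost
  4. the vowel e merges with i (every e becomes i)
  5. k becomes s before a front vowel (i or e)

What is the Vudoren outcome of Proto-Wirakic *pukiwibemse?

Vudoren: start from *pukiwibemse.
  rule 1 (vowel merger): pukiwibemse → pokiwibemse
  rule 2: no change — pokiwibemse
  rule 3 (apocope): pokiwibemse → pokiwibems
  rule 4 (vowel merger): pokiwibems → pokiwibims
  rule 5 (palatalisation): pokiwibims → posiwibims
  ⇒ Vudoren posiwibims

posiwibims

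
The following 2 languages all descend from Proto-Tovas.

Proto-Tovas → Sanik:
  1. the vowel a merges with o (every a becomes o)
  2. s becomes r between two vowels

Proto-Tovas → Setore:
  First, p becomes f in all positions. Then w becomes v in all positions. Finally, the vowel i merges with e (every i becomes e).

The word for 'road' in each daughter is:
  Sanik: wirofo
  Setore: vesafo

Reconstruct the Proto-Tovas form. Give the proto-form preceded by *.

Position 2: Sanik has i, Setore has e. Sanik preserves i here (none of its changes turn any other segment into i), so the proto-segment is *i.
Position 4: Sanik has o, Setore has a. Setore preserves a here (none of its changes turn any other segment into a), so the proto-segment is *a.
Verify the candidate proto-form against each daughter:
Sanik: *wisafo > wisofo > wirofo  (by vowel merger, rhotacism)
Setore: *wisafo > visafo > vesafo  (by unconditioned shift, vowel merger)
No other proto-form is consistent with every reflex, so the reconstruction is *wisafo.

*wisafo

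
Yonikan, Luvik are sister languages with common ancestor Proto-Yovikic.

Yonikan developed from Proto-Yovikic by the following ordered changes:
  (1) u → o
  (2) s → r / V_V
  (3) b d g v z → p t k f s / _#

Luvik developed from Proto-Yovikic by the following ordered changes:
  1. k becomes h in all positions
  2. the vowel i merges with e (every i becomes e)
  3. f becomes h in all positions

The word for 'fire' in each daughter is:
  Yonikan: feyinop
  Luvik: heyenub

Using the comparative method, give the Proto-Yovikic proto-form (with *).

Position 6: Yonikan has o, Luvik has u. Luvik preserves u here (none of its changes turn any other segment into u), so the proto-segment is *u.
Position 1: Yonikan has f, Luvik has h. Taking the neighbouring segments as reconstructed: Yonikan f can only go back to *f; Luvik h could go back to *k or *f or *h — the one source consistent with every daughter is *f.
Position 4: Yonikan has i, Luvik has e. Yonikan preserves i here (none of its changes turn any other segment into i), so the proto-segment is *i.
Continuing position by position gives *feyinub; check it forward:
Yonikan: start from *feyinub.
  rule 1 (vowel merger): feyinub → feyinob
  rule 2: no change — feyinob
  rule 3 (final devoicing): feyinob → feyinop
  ⇒ Yonikan feyinop
Luvik: *feyinub > feyenub > heyenub  (by vowel merger, unconditioned shift)
Only *feyinub yields all of Yonikan feyinop, Luvik heyenub.

*feyinub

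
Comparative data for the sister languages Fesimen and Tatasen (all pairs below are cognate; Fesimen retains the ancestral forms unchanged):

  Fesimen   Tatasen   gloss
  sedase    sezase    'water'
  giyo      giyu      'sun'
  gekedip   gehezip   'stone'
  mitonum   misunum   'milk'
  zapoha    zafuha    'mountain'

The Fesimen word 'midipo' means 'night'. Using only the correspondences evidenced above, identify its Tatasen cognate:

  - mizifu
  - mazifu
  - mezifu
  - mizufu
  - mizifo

gekedip ~ gehezip — Fesimen d corresponds to Tatasen z between vowels (before a front vowel).
zapoha ~ zafuha — Fesimen p corresponds to Tatasen f between vowels (before a back vowel).
giyo ~ giyu — Fesimen o corresponds to Tatasen u word-finally.
Applying these to Fesimen 'midipo':
  midipo → mizipo   (d→z between vowels (before a front vowel))
  mizipo → mizifo   (p→f between vowels (before a back vowel))
  mizifo → mizifu   (o→u word-finally)
So the Tatasen cognate is 'mizifu'.

mizifu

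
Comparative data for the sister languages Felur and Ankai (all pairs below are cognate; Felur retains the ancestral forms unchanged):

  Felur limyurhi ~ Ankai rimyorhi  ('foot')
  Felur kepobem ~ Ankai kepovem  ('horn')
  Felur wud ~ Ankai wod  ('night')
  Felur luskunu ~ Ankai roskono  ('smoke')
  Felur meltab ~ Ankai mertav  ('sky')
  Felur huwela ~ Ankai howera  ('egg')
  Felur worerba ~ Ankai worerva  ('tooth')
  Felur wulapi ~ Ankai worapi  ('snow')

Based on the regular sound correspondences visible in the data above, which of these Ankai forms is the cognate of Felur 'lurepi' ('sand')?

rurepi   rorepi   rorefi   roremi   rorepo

rorepi

luskunu ~ roskono — Felur l corresponds to Ankai r word-initially before a back vowel.
limyurhi ~ rimyorhi — Felur u corresponds to Ankai o after a consonant, before r.
Applying these to Felur 'lurepi':
  lurepi → rurepi   (l→r word-initially before a back vowel)
  rurepi → rorepi   (u→o after a consonant, before r)
So the Ankai cognate is 'rorepi'.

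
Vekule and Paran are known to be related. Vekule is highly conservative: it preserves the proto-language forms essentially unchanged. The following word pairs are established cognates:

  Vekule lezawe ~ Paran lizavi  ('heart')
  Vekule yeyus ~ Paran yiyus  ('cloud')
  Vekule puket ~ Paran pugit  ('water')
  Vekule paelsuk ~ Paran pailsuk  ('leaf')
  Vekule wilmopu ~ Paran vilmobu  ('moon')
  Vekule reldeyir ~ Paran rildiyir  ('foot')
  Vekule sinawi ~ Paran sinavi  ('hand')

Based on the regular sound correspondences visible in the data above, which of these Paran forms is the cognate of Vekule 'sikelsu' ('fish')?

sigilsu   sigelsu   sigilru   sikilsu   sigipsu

puket ~ pugit — Vekule k corresponds to Paran g between vowels (before a front vowel).
lezawe ~ lizavi, yeyus ~ yiyus — Vekule e corresponds to Paran i after a consonant, before a consonant other than r, m, n, p, b, f, v.
Applying these to Vekule 'sikelsu':
  sikelsu → sigelsu   (k→g between vowels (before a front vowel))
  sigelsu → sigilsu   (e→i after a consonant, before a consonant other than r, m, n, p, b, f, v)
So the Paran cognate is 'sigilsu'.

sigilsu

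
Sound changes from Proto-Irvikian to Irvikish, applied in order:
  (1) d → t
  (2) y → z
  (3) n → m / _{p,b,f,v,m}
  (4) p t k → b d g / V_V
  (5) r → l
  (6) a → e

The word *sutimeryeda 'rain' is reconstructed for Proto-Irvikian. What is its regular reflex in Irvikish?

sudimelzede

Irvikish: start from *sutimeryeda.
  rule 1 (unconditioned shift): sutimeryeda → sutimeryeta
  rule 2 (unconditioned shift): sutimeryeta → sutimerzeta
  rule 3: no change — sutimerzeta
  rule 4 (intervocalic voicing): sutimerzeta → sudimerzeda
  rule 5 (unconditioned shift): sudimerzeda → sudimelzeda
  rule 6 (vowel merger): sudimelzeda → sudimelzede
  ⇒ Irvikish sudimelzede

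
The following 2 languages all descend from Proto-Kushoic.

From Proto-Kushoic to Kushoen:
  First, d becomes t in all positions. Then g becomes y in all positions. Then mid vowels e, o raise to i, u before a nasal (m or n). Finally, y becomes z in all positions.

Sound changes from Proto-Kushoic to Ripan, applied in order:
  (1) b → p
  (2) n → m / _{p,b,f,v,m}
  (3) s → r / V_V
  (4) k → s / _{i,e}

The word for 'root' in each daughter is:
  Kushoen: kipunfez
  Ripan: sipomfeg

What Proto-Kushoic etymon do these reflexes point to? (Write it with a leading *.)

*kiponfeg

Position 1: Kushoen has k, Ripan has s. Kushoen preserves k here (none of its changes turn any other segment into k), so the proto-segment is *k.
Position 5: Kushoen has n, Ripan has m. Kushoen preserves n here (none of its changes turn any other segment into n), so the proto-segment is *n.
Position 4: Kushoen has u, Ripan has o. Ripan preserves o here (none of its changes turn any other segment into o), so the proto-segment is *o.
Verify the candidate proto-form against each daughter:
Kushoen: start from *kiponfeg.
  rule 1: no change — kiponfeg
  rule 2 (unconditioned shift): kiponfeg → kiponfey
  rule 3 (pre-nasal raising): kiponfey → kipunfey
  rule 4 (unconditioned shift): kipunfey → kipunfez
  ⇒ Kushoen kipunfez
Ripan: *kiponfeg > kipomfeg > sipomfeg  (by nasal place assimilation, palatalisation)
*kiponfeg is the unique common source.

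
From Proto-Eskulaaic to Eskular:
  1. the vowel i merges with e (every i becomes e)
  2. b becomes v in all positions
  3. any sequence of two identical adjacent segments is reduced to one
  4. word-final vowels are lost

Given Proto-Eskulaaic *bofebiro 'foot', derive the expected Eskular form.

vofever

Eskular: *bofebiro
  bofebiro → bofebero   [vowel merger]
  bofebero → vofevero   [unconditioned shift]
  vofevero (rule 3 does not apply)
  vofevero → vofever   [apocope]
  giving Eskular vofever.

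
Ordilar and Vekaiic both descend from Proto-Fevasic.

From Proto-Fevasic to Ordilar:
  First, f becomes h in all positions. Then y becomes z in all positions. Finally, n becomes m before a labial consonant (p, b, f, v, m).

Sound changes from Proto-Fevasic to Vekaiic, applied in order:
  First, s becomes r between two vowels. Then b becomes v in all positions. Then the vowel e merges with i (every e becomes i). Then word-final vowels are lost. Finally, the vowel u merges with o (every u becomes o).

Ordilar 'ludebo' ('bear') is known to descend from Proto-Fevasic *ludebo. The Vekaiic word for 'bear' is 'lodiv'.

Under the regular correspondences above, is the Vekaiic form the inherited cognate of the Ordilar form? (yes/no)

yes

Derive the expected Vekaiic reflex of *ludebo:
Vekaiic: *ludebo
  ludebo (rule 1 does not apply)
  ludebo → ludevo   [unconditioned shift]
  ludevo → ludivo   [vowel merger]
  ludivo → ludiv   [apocope]
  ludiv → lodiv   [vowel merger]
  giving Vekaiic lodiv.
Vekaiic 'lodiv' matches the regular reflex exactly, so the pair is cognate.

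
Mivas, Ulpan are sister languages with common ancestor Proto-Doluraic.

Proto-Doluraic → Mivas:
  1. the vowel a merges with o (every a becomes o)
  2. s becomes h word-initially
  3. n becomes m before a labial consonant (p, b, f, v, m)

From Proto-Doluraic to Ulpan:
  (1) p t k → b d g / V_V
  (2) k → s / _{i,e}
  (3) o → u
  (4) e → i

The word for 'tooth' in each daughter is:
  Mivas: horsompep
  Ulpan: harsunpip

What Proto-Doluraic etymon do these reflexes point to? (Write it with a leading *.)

*harsonpep

Position 6: Mivas has m, Ulpan has n. Ulpan preserves n here (none of its changes turn any other segment into n), so the proto-segment is *n.
Position 8: Mivas has e, Ulpan has i. Mivas preserves e here (none of its changes turn any other segment into e), so the proto-segment is *e.
Position 2: Mivas has o, Ulpan has a. Ulpan preserves a here (none of its changes turn any other segment into a), so the proto-segment is *a.
This points to *harsonpep. Verify forward in each daughter:
Mivas: start from *harsonpep.
  rule 1 (vowel merger): harsonpep → horsonpep
  rule 2: no change — horsonpep
  rule 3 (nasal place assimilation): horsonpep → horsompep
  ⇒ Mivas horsompep
Ulpan: *harsonpep
  harsonpep (rule 1 does not apply)
  harsonpep (rule 2 does not apply)
  harsonpep → harsunpep   [vowel merger]
  harsunpep → harsunpip   [vowel merger]
  giving Ulpan harsunpip.
*harsonpep is the unique common source.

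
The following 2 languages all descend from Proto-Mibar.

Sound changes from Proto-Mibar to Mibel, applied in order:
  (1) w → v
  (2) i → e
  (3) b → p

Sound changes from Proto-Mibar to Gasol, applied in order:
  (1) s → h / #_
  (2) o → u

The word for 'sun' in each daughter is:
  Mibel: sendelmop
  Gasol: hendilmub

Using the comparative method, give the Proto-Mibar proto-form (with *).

Position 9: Mibel has p, Gasol has b. Gasol preserves b here (none of its changes turn any other segment into b), so the proto-segment is *b.
Position 5: Mibel has e, Gasol has i. Gasol preserves i here (none of its changes turn any other segment into i), so the proto-segment is *i.
Position 8: Mibel has o, Gasol has u. Mibel preserves o here (none of its changes turn any other segment into o), so the proto-segment is *o.
This points to *sendilmob. Verify forward in each daughter:
Mibel: *sendilmob
  sendilmob (rule 1 does not apply)
  sendilmob → sendelmob   [vowel merger]
  sendelmob → sendelmop   [unconditioned shift]
  giving Mibel sendelmop.
Gasol: *sendilmob > hendilmob > hendilmub  (by debuccalisation, vowel merger)
*sendilmob is the unique common source.

*sendilmob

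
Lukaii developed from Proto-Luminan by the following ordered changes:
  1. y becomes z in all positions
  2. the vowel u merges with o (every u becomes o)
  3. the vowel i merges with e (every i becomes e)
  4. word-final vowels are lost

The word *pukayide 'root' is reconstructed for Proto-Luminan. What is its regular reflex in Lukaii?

Lukaii: *pukayide > pukazide > pokazide > pokazede > pokazed  (by unconditioned shift, vowel merger, vowel merger, apocope)

pokazed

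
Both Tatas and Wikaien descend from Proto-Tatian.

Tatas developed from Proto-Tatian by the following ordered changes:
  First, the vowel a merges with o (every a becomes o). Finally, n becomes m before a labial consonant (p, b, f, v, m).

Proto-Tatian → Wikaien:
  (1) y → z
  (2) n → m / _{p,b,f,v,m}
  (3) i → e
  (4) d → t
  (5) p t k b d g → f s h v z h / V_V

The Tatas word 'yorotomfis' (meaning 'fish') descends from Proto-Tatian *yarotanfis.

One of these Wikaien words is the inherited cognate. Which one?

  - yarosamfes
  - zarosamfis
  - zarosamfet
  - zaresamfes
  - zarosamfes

zarosamfes

Wikaien: start from *yarotanfis.
  rule 1 (unconditioned shift): yarotanfis → zarotanfis
  rule 2 (nasal place assimilation): zarotanfis → zarotamfis
  rule 3 (vowel merger): zarotamfis → zarotamfes
  rule 4: no change — zarotamfes
  rule 5 (intervocalic lenition): zarotamfes → zarosamfes
  ⇒ Wikaien zarosamfes
Only 'zarosamfes' matches the regular Wikaien development of *yarotanfis.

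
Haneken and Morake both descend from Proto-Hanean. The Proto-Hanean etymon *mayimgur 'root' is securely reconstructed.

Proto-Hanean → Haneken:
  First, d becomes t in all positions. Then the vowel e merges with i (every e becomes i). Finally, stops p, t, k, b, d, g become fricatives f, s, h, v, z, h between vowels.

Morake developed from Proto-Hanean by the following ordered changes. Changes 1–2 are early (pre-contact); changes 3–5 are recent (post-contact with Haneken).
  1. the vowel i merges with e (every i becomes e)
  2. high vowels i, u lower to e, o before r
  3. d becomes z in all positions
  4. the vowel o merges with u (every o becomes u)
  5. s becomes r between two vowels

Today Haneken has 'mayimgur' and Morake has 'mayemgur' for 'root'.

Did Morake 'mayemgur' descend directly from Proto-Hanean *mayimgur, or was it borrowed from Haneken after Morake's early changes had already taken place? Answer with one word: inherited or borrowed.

inherited

If inherited, *mayimgur would pass through all of Morake's changes:
Morake: *mayimgur > mayemgur > mayemgor > mayemgur  (by vowel merger, pre-rhotic lowering, vowel merger)
If borrowed from Haneken 'mayimgur' after the early changes, it would undergo only the recent ones:
  rule 3 (unconditioned shift): no change (mayimgur)
  rule 4 (vowel merger): no change (mayimgur)
  rule 5 (rhotacism): no change (mayimgur)
  ⇒ as a loan: mayimgur
Morake 'mayemgur' matches the inherited outcome exactly, so it is an inherited cognate, not a loan.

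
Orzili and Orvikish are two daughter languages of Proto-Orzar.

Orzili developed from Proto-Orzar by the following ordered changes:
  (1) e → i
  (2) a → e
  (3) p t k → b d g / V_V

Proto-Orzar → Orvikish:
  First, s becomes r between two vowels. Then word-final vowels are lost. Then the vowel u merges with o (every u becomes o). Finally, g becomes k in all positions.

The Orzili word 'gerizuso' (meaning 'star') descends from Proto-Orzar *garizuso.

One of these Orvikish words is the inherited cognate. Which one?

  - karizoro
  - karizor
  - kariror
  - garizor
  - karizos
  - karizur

karizor

Orvikish: start from *garizuso.
  rule 1 (rhotacism): garizuso → garizuro
  rule 2 (apocope): garizuro → garizur
  rule 3 (vowel merger): garizur → garizor
  rule 4 (unconditioned shift): garizor → karizor
  ⇒ Orvikish karizor
Only 'karizor' matches the regular Orvikish development of *garizuso.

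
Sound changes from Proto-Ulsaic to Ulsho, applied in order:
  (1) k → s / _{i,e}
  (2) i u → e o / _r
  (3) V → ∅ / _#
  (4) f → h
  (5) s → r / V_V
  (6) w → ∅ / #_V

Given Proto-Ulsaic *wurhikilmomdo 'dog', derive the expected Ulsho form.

Ulsho: *wurhikilmomdo
  wurhikilmomdo → wurhisilmomdo   [palatalisation]
  wurhisilmomdo → worhisilmomdo   [pre-rhotic lowering]
  worhisilmomdo → worhisilmomd   [apocope]
  worhisilmomd (rule 4 does not apply)
  worhisilmomd → worhirilmomd   [rhotacism]
  worhirilmomd → orhirilmomd   [glide loss]
  giving Ulsho orhirilmomd.

orhirilmomd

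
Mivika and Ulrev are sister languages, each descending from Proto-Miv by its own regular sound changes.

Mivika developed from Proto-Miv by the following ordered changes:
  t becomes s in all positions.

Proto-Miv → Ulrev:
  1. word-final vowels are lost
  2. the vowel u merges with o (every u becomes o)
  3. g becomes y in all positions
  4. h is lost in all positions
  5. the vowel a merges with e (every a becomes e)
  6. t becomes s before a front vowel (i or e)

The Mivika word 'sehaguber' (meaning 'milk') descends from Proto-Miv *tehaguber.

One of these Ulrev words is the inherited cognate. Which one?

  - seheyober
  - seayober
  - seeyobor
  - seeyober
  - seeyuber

seeyober

Ulrev: *tehaguber
  tehaguber (rule 1 does not apply)
  tehaguber → tehagober   [vowel merger]
  tehagober → tehayober   [unconditioned shift]
  tehayober → teayober   [h-loss]
  teayober → teeyober   [vowel merger]
  teeyober → seeyober   [palatalisation]
  giving Ulrev seeyober.
Among the options, 'seeyober' alone shows every Ulrev change applied in order.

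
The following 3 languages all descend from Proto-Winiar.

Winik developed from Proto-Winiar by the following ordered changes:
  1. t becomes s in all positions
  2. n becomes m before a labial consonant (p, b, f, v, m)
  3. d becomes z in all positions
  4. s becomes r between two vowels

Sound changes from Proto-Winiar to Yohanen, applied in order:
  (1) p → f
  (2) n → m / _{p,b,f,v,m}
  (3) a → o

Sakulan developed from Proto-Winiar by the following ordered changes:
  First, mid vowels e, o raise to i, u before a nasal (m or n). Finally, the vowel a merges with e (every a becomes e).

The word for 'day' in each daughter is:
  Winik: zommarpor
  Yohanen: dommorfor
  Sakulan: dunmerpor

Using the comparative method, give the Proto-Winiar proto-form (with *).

Position 3: Winik has m, Yohanen has m, Sakulan has n. Sakulan preserves n here (none of its changes turn any other segment into n), so the proto-segment is *n.
Position 2: Winik has o, Yohanen has o, Sakulan has u. Winik preserves o here (none of its changes turn any other segment into o), so the proto-segment is *o.
Position 7: Winik has p, Yohanen has f, Sakulan has p. Winik preserves p here (none of its changes turn any other segment into p), so the proto-segment is *p.
Continuing position by position gives *donmarpor; check it forward:
Winik: start from *donmarpor.
  rule 1: no change — donmarpor
  rule 2 (nasal place assimilation): donmarpor → dommarpor
  rule 3 (unconditioned shift): dommarpor → zommarpor
  rule 4: no change — zommarpor
  ⇒ Winik zommarpor
Yohanen: start from *donmarpor.
  rule 1 (unconditioned shift): donmarpor → donmarfor
  rule 2 (nasal place assimilation): donmarfor → dommarfor
  rule 3 (vowel merger): dommarfor → dommorfor
  ⇒ Yohanen dommorfor
Sakulan: *donmarpor
  donmarpor → dunmarpor   [pre-nasal raising]
  dunmarpor → dunmerpor   [vowel merger]
  giving Sakulan dunmerpor.
Only *donmarpor yields all of Winik zommarpor, Yohanen dommorfor, Sakulan dunmerpor.

*donmarpor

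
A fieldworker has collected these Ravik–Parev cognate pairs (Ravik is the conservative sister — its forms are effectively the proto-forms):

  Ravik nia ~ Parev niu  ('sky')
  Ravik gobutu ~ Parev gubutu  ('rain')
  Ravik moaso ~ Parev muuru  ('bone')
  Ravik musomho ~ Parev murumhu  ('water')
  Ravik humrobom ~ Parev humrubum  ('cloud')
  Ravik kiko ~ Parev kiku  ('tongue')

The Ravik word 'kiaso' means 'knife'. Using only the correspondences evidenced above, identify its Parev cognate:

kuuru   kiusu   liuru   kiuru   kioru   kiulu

moaso ~ muuru — Ravik a corresponds to Parev u after a vowel, before a consonant other than r, m, n, p, b, f, v.
moaso ~ muuru, musomho ~ murumhu — Ravik s corresponds to Parev r between vowels (before a back vowel).
moaso ~ muuru, musomho ~ murumhu — Ravik o corresponds to Parev u word-finally.
Applying these to Ravik 'kiaso':
  kiaso → kiuso   (a→u after a vowel, before a consonant other than r, m, n, p, b, f, v)
  kiuso → kiuro   (s→r between vowels (before a back vowel))
  kiuro → kiuru   (o→u word-finally)
So the Parev cognate is 'kiuru'.

kiuru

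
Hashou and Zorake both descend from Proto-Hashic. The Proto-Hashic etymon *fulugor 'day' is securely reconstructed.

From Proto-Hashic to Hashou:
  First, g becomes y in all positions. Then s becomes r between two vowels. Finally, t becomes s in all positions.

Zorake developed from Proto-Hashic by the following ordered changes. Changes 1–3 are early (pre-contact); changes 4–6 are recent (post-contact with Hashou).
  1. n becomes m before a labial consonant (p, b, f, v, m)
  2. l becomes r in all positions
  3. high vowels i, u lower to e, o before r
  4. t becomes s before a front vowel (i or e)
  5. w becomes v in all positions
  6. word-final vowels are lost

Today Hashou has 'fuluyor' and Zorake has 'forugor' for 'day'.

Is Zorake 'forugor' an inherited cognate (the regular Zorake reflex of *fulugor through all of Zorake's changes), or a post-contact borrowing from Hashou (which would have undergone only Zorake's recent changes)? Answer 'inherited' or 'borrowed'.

inherited

If inherited, *fulugor would pass through all of Zorake's changes:
Zorake: *fulugor > furugor > forugor  (by unconditioned shift, pre-rhotic lowering)
If borrowed from Hashou 'fuluyor' after the early changes, it would undergo only the recent ones:
  rule 4 (palatalisation): no change (fuluyor)
  rule 5 (unconditioned shift): no change (fuluyor)
  rule 6 (apocope): no change (fuluyor)
  ⇒ as a loan: fuluyor
Zorake 'forugor' matches the inherited outcome exactly, so it is an inherited cognate, not a loan.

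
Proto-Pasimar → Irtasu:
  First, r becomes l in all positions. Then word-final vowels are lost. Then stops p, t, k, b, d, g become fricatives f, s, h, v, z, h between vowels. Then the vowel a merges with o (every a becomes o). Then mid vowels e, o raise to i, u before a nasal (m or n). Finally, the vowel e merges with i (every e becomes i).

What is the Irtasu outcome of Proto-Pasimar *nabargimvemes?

Irtasu: *nabargimvemes
  nabargimvemes → nabalgimvemes   [unconditioned shift]
  nabalgimvemes (rule 2 does not apply)
  nabalgimvemes → navalgimvemes   [intervocalic lenition]
  navalgimvemes → novolgimvemes   [vowel merger]
  novolgimvemes → novolgimvimes   [pre-nasal raising]
  novolgimvimes → novolgimvimis   [vowel merger]
  giving Irtasu novolgimvimis.

novolgimvimis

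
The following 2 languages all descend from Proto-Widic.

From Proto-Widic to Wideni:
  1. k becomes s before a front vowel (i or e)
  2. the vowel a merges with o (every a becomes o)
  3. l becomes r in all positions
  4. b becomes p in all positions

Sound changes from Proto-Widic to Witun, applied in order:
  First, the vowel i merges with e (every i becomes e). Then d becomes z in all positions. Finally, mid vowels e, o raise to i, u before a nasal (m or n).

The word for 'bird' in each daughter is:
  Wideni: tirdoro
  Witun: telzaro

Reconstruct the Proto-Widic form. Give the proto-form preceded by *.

Position 2: Wideni has i, Witun has e. Wideni preserves i here (none of its changes turn any other segment into i), so the proto-segment is *i.
Position 3: Wideni has r, Witun has l. Witun preserves l here (none of its changes turn any other segment into l), so the proto-segment is *l.
Verify the candidate proto-form against each daughter:
Wideni: start from *tildaro.
  rule 1: no change — tildaro
  rule 2 (vowel merger): tildaro → tildoro
  rule 3 (unconditioned shift): tildoro → tirdoro
  rule 4: no change — tirdoro
  ⇒ Wideni tirdoro
Witun: *tildaro
  tildaro → teldaro   [vowel merger]
  teldaro → telzaro   [unconditioned shift]
  telzaro (rule 3 does not apply)
  giving Witun telzaro.
*tildaro is the unique common source.

*tildaro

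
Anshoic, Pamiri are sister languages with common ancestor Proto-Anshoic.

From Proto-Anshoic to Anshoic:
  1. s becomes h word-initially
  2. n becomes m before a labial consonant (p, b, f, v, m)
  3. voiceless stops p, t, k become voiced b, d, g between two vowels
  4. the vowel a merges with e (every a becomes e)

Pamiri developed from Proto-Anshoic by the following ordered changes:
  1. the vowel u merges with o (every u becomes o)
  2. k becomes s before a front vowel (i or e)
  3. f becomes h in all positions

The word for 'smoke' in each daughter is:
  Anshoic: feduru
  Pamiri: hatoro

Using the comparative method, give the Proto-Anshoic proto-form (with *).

*faturu

Position 4: Anshoic has u, Pamiri has o. Anshoic preserves u here (none of its changes turn any other segment into u), so the proto-segment is *u.
Position 2: Anshoic has e, Pamiri has a. Pamiri preserves a here (none of its changes turn any other segment into a), so the proto-segment is *a.
Position 1: Anshoic has f, Pamiri has h. Anshoic preserves f here (none of its changes turn any other segment into f), so the proto-segment is *f.
Continuing position by position gives *faturu; check it forward:
Anshoic: *faturu
  faturu (rule 1 does not apply)
  faturu (rule 2 does not apply)
  faturu → faduru   [intervocalic voicing]
  faduru → feduru   [vowel merger]
  giving Anshoic feduru.
Pamiri: start from *faturu.
  rule 1 (vowel merger): faturu → fatoro
  rule 2: no change — fatoro
  rule 3 (unconditioned shift): fatoro → hatoro
  ⇒ Pamiri hatoro
*faturu is the unique common source.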